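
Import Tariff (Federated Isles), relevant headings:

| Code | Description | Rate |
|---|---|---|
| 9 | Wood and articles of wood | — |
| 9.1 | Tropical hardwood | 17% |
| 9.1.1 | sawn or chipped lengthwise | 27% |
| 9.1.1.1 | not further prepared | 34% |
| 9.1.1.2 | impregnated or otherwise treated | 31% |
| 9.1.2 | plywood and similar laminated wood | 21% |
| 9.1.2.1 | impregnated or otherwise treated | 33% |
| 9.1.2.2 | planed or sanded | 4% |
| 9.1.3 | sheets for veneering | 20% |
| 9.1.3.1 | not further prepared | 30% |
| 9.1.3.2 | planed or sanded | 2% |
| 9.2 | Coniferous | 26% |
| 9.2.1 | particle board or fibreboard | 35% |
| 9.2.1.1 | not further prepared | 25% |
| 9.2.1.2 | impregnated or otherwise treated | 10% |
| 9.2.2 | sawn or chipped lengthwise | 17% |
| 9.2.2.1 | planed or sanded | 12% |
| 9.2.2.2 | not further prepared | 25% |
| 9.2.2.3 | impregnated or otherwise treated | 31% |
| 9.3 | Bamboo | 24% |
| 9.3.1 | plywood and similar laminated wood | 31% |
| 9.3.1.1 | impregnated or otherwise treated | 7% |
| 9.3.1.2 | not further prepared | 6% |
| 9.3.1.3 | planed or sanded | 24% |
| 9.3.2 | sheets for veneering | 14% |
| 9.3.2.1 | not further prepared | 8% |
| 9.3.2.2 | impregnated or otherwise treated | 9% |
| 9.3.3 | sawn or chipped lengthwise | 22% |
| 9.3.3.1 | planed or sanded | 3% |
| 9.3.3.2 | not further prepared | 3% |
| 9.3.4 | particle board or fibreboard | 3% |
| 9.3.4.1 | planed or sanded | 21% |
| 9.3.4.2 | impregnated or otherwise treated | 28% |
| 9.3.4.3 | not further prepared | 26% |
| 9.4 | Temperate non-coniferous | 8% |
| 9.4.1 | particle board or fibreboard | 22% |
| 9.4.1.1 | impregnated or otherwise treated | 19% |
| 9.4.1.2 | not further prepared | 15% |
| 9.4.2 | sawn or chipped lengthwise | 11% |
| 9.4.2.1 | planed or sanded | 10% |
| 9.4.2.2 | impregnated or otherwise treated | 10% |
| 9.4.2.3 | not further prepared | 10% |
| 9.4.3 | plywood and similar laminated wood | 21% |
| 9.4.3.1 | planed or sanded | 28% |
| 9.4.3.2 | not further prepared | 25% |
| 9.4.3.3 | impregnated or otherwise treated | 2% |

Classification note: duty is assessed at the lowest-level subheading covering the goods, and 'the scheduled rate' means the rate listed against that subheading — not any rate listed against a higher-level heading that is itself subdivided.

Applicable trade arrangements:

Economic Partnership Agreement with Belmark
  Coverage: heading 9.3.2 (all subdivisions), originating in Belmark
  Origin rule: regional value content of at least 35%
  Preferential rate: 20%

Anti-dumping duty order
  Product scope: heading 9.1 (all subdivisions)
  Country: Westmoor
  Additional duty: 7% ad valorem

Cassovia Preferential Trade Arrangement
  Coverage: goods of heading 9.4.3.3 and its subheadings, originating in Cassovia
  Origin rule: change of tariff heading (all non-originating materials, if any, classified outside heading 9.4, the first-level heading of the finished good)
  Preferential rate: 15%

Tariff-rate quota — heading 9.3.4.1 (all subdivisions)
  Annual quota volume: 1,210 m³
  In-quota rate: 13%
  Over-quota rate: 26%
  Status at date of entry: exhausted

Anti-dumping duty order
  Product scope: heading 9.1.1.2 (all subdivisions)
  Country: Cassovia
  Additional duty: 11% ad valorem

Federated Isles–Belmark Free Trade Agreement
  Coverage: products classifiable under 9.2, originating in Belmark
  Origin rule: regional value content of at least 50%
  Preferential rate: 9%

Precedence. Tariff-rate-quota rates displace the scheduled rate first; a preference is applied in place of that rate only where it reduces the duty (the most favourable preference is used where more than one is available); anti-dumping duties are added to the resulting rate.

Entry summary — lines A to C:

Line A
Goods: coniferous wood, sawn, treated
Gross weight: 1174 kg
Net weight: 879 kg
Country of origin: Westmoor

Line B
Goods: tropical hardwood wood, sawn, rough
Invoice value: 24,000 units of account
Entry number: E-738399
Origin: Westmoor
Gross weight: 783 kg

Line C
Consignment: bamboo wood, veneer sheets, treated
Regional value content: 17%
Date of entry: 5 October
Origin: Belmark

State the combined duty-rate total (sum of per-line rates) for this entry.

81%

Line A: coniferous → 9.2; sawn → 9.2.2; treated → 9.2.2.3. Scheduled 31%. No special measure applies. → 31%.
Line B: tropical hardwood → 9.1; sawn → 9.1.1; rough → 9.1.1.1. Scheduled 34%. anti-dumping (Westmoor, 9.1): +7%; total 34% + 7% = 41%. → 41%.
Line C: bamboo → 9.3; veneer sheets → 9.3.2; treated → 9.3.2.2. Scheduled 9%. Belmark agreement on 9.3.2: RVC < 35%; Belmark agreement on 9.2: 9.3.2.2 not covered. → 9%.
Sum: 31% + 41% + 9% = 81%.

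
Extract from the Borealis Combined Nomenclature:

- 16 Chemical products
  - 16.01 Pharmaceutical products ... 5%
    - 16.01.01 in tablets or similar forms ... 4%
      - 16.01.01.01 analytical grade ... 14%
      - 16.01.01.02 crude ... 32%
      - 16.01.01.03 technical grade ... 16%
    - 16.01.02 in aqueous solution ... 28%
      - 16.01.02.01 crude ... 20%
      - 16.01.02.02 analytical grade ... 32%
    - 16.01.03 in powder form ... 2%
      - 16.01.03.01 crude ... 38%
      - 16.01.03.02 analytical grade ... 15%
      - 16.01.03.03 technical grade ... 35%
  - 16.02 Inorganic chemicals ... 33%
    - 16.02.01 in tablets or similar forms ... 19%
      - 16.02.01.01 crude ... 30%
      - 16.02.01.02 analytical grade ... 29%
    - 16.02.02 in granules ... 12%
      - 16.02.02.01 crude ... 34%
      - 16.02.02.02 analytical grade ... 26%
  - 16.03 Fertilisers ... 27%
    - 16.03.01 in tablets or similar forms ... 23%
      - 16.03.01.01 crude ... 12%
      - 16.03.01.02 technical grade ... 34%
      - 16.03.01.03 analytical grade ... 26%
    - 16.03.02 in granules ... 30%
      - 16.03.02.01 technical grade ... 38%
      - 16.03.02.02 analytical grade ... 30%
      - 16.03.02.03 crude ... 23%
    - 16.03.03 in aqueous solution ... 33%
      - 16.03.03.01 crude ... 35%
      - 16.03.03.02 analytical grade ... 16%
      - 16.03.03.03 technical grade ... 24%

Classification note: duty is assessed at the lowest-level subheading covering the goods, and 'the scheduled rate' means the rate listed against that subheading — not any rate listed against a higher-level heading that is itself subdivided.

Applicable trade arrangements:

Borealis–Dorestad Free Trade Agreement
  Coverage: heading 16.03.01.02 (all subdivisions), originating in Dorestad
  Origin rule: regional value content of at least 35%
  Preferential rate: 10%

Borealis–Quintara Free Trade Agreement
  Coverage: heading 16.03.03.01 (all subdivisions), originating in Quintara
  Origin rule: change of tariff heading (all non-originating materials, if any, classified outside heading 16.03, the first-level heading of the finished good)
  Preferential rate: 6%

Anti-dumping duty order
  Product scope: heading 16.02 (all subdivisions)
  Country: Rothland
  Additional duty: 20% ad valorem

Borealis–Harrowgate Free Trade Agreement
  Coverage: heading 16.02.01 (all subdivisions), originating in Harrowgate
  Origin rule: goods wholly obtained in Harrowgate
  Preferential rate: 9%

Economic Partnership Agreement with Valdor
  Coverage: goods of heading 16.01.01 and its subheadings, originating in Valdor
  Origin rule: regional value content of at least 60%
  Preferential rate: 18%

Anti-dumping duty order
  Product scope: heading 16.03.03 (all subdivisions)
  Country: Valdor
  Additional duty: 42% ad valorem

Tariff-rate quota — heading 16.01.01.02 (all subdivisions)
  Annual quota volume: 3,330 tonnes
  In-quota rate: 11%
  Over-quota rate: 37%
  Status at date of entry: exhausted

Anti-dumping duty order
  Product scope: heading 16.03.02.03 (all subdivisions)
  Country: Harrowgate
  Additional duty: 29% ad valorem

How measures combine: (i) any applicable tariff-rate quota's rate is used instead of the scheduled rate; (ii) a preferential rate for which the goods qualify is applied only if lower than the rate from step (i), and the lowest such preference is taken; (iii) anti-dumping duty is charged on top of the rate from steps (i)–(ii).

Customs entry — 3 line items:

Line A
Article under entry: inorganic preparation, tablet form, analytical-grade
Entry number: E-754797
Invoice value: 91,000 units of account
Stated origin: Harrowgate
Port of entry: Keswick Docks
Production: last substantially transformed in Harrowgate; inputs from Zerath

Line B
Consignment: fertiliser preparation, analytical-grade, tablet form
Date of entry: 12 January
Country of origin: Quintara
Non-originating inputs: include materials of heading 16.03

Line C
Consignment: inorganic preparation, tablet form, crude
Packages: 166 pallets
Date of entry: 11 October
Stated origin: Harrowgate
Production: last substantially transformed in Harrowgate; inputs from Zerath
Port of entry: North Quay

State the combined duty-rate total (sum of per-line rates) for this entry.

Line A: inorganic → 16.02; tablet form → 16.02.01; analytical-grade → 16.02.01.02. Scheduled 29%. Harrowgate agreement on 16.02.01: not wholly obtained. → 29%.
Line B: fertiliser → 16.03; tablet form → 16.03.01; analytical-grade → 16.03.01.03. Scheduled 26%. Quintara agreement on 16.03.03.01: 16.03.01.03 not covered. → 26%.
Line C: inorganic → 16.02; tablet form → 16.02.01; crude → 16.02.01.01. Scheduled 30%. Harrowgate agreement on 16.02.01: not wholly obtained. → 30%.
Sum: 29% + 26% + 30% = 85%.

85%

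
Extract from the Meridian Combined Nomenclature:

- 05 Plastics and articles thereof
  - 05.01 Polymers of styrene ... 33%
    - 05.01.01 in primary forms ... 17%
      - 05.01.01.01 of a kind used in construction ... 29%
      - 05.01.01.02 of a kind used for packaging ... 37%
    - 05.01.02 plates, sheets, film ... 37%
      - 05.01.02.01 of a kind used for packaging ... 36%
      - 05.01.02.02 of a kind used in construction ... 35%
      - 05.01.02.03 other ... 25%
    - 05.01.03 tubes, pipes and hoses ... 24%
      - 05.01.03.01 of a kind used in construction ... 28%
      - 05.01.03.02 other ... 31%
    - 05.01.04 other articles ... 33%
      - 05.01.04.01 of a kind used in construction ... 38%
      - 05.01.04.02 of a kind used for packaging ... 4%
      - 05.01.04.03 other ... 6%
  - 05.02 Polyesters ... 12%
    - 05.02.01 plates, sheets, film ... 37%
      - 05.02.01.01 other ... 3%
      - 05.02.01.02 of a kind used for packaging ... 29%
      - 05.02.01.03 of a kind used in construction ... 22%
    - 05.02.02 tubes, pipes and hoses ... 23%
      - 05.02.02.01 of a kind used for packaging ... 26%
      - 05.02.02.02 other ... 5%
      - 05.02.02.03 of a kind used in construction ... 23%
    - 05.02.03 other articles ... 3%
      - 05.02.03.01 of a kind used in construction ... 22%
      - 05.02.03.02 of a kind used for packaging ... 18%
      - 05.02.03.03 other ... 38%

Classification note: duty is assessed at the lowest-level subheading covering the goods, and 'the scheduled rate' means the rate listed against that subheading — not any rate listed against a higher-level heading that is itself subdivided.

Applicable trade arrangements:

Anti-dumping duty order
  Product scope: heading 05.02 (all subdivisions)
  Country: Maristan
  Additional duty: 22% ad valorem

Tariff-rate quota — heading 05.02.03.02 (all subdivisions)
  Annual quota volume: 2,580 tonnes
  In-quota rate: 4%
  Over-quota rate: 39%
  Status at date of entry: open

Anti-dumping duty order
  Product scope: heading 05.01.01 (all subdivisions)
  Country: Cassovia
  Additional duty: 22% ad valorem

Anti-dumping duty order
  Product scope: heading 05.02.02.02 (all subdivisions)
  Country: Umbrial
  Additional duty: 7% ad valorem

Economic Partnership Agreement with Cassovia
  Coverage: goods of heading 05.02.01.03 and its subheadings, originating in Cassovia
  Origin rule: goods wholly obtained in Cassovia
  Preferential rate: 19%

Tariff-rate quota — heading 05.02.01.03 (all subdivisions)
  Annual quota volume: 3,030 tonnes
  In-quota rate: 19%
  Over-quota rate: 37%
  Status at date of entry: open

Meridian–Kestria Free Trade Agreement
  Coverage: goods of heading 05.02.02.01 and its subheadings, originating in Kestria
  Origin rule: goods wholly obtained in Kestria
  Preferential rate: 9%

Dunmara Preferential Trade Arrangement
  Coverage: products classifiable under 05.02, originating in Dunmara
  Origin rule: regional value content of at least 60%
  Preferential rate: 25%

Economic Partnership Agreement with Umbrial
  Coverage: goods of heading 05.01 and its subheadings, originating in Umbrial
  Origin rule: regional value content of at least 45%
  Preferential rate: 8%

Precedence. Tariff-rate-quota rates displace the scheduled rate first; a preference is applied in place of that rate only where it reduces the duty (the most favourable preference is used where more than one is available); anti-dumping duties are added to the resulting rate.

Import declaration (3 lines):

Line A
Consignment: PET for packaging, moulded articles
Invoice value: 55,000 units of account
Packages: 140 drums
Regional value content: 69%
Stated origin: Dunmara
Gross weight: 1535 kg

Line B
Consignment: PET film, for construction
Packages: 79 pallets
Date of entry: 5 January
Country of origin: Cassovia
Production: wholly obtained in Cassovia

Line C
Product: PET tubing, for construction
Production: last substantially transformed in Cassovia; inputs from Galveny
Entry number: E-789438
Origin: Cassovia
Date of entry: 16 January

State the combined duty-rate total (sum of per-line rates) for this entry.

Line A: PET → 05.02; moulded articles → 05.02.03; for packaging → 05.02.03.02. Scheduled 18%. quota on 05.02.03.02 open → in-quota 4%; Dunmara agreement on 05.02: RVC ≥ 60% → 25% available; preference 25% not lower than 4% → no reduction. → 4%.
Line B: PET → 05.02; film → 05.02.01; for construction → 05.02.01.03. Scheduled 22%. quota on 05.02.01.03 open → in-quota 19%; Cassovia agreement on 05.02.01.03: wholly obtained → 19% available; preference 19% not lower than 19% → no reduction. → 19%.
Line C: PET → 05.02; tubing → 05.02.02; for construction → 05.02.02.03. Scheduled 23%. Cassovia agreement on 05.02.01.03: 05.02.02.03 not covered. → 23%.
Sum: 4% + 19% + 23% = 46%.

46%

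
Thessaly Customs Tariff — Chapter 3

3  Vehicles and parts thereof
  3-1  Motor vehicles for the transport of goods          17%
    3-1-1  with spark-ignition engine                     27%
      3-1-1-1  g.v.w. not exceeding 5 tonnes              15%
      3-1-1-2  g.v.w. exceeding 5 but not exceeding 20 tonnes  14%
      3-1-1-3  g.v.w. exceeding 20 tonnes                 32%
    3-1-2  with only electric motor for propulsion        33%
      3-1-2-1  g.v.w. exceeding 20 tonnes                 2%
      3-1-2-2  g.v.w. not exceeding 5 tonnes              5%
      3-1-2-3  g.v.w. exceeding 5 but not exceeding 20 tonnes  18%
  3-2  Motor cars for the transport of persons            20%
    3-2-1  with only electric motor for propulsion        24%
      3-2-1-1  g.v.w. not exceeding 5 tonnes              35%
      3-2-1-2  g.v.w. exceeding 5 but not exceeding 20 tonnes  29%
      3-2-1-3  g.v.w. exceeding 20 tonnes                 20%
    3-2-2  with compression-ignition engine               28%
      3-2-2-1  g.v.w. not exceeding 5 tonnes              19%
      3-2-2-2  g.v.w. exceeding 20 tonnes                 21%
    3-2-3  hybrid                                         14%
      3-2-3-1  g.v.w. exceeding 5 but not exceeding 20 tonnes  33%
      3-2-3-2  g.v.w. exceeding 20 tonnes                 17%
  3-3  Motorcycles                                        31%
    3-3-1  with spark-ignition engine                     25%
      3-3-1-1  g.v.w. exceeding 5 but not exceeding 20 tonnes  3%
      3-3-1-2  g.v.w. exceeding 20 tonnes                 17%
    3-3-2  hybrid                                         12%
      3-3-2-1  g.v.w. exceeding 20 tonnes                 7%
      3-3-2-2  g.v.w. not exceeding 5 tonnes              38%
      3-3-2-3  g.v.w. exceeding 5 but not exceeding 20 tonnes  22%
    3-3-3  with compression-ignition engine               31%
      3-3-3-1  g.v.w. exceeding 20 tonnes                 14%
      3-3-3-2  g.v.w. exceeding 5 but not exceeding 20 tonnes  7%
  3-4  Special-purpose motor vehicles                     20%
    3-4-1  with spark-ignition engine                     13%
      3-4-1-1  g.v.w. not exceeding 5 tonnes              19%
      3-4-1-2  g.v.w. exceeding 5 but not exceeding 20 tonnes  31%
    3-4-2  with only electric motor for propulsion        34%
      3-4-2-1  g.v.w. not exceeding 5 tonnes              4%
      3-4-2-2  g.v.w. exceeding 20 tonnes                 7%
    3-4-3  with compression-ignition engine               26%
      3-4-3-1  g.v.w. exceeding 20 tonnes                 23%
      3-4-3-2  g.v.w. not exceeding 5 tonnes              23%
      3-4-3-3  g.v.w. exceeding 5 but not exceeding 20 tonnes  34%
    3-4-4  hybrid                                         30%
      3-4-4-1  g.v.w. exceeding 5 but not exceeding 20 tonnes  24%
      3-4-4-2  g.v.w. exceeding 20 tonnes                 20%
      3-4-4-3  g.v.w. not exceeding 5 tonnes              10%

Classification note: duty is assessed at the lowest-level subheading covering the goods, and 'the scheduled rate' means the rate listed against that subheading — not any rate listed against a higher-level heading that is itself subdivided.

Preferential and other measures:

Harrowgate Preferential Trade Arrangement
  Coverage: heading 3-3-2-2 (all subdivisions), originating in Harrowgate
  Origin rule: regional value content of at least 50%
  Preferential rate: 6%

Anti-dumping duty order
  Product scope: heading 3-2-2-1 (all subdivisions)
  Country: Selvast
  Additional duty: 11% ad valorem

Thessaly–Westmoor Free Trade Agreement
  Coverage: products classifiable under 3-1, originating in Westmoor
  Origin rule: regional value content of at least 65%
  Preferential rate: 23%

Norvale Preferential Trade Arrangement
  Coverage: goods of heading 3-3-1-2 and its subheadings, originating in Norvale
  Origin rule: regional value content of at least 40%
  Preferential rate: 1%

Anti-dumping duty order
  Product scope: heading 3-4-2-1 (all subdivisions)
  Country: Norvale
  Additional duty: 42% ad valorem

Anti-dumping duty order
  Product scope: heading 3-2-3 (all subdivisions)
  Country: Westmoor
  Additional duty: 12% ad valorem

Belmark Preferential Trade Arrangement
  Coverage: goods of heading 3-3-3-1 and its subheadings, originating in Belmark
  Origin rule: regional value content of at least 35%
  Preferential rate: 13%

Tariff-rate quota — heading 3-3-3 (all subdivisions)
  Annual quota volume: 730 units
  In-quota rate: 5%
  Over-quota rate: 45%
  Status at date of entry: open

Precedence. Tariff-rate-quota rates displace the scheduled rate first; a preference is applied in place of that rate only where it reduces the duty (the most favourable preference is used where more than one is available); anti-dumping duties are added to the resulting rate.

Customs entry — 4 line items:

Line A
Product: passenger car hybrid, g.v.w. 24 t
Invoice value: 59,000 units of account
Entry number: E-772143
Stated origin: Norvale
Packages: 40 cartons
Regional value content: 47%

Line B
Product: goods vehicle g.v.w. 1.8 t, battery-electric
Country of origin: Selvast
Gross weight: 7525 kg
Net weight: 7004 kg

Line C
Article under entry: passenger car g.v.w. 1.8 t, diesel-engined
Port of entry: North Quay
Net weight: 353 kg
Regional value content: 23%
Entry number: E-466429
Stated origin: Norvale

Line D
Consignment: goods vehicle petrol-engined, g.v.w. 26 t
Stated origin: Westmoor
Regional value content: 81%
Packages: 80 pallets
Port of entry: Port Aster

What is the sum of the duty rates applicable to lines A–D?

Line A: passenger car → 3-2; hybrid → 3-2-3; g.v.w. 24 t → 3-2-3-2. Scheduled 17%. Norvale agreement on 3-3-1-2: 3-2-3-2 not covered. → 17%.
Line B: goods vehicle → 3-1; battery-electric → 3-1-2; g.v.w. 1.8 t → 3-1-2-2. Scheduled 5%. No special measure applies. → 5%.
Line C: passenger car → 3-2; diesel-engined → 3-2-2; g.v.w. 1.8 t → 3-2-2-1. Scheduled 19%. Norvale agreement on 3-3-1-2: 3-2-2-1 not covered. → 19%.
Line D: goods vehicle → 3-1; petrol-engined → 3-1-1; g.v.w. 26 t → 3-1-1-3. Scheduled 32%. Westmoor agreement on 3-1: RVC ≥ 65% → 23% available; preferential 23%. → 23%.
Sum: 17% + 5% + 19% + 23% = 64%.

64%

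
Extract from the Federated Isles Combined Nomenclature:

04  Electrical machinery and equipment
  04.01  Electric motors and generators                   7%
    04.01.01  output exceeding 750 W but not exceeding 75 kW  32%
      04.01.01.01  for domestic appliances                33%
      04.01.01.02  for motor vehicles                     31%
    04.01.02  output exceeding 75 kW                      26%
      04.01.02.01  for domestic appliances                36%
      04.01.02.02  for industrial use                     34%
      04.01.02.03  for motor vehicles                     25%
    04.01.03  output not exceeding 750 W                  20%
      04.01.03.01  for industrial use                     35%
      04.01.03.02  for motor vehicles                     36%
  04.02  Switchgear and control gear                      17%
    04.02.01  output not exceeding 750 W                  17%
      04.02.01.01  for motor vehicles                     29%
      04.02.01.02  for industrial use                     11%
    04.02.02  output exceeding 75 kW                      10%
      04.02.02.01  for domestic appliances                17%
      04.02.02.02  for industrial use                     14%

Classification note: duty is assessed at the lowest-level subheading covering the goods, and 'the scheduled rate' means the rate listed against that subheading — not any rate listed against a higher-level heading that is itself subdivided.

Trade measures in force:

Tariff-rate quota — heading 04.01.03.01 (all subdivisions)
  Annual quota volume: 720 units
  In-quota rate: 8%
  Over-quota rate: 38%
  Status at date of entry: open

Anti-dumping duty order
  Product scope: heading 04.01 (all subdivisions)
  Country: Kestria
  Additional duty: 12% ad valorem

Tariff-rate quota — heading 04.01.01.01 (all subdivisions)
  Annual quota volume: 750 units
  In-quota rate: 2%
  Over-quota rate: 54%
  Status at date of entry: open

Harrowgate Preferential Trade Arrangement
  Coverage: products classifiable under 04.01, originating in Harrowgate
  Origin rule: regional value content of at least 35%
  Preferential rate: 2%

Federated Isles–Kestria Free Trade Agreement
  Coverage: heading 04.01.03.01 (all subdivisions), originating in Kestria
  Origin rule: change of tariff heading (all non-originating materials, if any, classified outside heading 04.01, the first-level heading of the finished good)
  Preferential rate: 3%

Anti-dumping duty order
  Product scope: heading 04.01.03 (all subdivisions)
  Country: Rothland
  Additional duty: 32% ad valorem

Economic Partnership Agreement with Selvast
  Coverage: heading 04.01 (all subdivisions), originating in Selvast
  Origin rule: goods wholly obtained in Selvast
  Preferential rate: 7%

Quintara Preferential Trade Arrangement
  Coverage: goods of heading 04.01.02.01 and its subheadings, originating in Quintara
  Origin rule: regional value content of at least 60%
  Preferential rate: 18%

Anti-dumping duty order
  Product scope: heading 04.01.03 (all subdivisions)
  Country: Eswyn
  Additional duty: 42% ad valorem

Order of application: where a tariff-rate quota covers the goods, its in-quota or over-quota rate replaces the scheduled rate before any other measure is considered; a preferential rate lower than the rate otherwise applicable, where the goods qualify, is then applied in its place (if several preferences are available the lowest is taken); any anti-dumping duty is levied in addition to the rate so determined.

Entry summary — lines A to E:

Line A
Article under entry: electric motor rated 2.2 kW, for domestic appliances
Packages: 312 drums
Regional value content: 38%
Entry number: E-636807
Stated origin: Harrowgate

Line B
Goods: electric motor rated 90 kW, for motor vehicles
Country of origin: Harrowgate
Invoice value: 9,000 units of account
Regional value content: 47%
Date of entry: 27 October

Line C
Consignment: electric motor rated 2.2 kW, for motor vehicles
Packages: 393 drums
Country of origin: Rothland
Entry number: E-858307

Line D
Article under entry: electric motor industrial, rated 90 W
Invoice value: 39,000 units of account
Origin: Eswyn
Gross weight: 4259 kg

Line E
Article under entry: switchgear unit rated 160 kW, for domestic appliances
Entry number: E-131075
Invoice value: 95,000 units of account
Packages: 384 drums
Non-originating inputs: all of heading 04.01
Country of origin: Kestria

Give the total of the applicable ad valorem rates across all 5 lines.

Line A: electric motor → 04.01; rated 2.2 kW → 04.01.01; for domestic appliances → 04.01.01.01. Scheduled 33%. quota on 04.01.01.01 open → in-quota 2%; Harrowgate agreement on 04.01: RVC ≥ 35% → 2% available; preference 2% not lower than 2% → no reduction. → 2%.
Line B: electric motor → 04.01; rated 90 kW → 04.01.02; for motor vehicles → 04.01.02.03. Scheduled 25%. Harrowgate agreement on 04.01: RVC ≥ 35% → 2% available; preferential 2%. → 2%.
Line C: electric motor → 04.01; rated 2.2 kW → 04.01.01; for motor vehicles → 04.01.01.02. Scheduled 31%. No special measure applies. → 31%.
Line D: electric motor → 04.01; rated 90 W → 04.01.03; industrial → 04.01.03.01. Scheduled 35%. quota on 04.01.03.01 open → in-quota 8%; anti-dumping (Eswyn, 04.01.03): +42%; total 8% + 42% = 50%. → 50%.
Line E: switchgear unit → 04.02; rated 160 kW → 04.02.02; for domestic appliances → 04.02.02.01. Scheduled 17%. Kestria agreement on 04.01.03.01: 04.02.02.01 not covered. → 17%.
Sum: 2% + 2% + 31% + 50% + 17% = 102%.

102%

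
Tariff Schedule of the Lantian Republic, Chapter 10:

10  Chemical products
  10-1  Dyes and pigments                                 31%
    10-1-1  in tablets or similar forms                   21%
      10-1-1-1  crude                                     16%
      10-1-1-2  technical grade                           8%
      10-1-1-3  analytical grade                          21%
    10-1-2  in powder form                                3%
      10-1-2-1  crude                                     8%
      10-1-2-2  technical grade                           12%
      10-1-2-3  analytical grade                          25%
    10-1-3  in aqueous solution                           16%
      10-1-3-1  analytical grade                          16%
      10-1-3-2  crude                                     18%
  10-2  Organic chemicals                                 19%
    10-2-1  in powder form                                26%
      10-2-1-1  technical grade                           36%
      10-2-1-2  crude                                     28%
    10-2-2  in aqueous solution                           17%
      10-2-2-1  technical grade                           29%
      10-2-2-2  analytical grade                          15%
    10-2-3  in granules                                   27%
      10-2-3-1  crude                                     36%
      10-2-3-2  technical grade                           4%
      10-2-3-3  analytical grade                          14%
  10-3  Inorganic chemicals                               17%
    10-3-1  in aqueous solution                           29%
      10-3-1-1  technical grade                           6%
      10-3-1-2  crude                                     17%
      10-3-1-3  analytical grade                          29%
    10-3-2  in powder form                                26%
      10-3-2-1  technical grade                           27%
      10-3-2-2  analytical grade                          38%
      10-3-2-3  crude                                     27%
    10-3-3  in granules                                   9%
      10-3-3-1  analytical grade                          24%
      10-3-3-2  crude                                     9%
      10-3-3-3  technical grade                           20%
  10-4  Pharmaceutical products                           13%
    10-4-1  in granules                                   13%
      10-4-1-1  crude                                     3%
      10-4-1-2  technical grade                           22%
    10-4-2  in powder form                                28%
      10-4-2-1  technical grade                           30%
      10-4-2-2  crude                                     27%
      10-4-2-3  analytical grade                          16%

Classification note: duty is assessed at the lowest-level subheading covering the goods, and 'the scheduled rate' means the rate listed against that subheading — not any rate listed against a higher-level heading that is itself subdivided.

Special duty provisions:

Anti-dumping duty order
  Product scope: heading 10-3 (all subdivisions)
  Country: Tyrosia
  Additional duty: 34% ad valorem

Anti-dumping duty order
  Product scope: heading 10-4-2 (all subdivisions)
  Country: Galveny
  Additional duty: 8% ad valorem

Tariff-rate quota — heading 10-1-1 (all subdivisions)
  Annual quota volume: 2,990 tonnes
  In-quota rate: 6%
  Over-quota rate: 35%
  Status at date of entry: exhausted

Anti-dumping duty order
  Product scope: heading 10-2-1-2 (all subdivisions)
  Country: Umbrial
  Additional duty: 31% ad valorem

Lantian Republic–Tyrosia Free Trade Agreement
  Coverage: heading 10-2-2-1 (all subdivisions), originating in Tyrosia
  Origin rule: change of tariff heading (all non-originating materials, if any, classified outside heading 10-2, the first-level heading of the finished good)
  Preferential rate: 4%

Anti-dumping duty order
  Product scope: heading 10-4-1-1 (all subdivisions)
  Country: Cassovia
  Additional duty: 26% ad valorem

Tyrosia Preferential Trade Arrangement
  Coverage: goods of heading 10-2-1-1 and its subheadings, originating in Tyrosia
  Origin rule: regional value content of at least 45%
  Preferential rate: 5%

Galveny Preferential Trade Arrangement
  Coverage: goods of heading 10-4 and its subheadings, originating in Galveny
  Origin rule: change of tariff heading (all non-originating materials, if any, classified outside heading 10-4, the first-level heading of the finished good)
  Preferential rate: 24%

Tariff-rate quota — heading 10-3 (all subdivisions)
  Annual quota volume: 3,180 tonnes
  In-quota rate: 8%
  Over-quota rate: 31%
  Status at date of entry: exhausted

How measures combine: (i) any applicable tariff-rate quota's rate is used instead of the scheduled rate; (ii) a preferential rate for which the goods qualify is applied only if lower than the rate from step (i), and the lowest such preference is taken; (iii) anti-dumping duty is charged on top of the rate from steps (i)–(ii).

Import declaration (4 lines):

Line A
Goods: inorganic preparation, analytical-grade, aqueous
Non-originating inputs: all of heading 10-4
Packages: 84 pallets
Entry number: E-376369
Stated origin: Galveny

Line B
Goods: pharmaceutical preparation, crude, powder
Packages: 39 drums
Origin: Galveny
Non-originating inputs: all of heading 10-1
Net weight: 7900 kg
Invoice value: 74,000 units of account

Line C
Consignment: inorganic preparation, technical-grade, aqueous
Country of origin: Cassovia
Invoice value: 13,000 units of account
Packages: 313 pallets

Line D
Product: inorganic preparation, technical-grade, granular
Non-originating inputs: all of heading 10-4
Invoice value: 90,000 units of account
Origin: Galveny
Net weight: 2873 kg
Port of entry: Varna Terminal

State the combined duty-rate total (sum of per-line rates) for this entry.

125%

Line A: inorganic → 10-3; aqueous → 10-3-1; analytical-grade → 10-3-1-3. Scheduled 29%. quota on 10-3 exhausted → over-quota 31%; Galveny agreement on 10-4: 10-3-1-3 not covered. → 31%.
Line B: pharmaceutical → 10-4; powder → 10-4-2; crude → 10-4-2-2. Scheduled 27%. Galveny agreement on 10-4: CTH met → 24% available; preferential 24%; anti-dumping (Galveny, 10-4-2): +8%; total 24% + 8% = 32%. → 32%.
Line C: inorganic → 10-3; aqueous → 10-3-1; technical-grade → 10-3-1-1. Scheduled 6%. quota on 10-3 exhausted → over-quota 31%. → 31%.
Line D: inorganic → 10-3; granular → 10-3-3; technical-grade → 10-3-3-3. Scheduled 20%. quota on 10-3 exhausted → over-quota 31%; Galveny agreement on 10-4: 10-3-3-3 not covered. → 31%.
Sum: 31% + 32% + 31% + 31% = 125%.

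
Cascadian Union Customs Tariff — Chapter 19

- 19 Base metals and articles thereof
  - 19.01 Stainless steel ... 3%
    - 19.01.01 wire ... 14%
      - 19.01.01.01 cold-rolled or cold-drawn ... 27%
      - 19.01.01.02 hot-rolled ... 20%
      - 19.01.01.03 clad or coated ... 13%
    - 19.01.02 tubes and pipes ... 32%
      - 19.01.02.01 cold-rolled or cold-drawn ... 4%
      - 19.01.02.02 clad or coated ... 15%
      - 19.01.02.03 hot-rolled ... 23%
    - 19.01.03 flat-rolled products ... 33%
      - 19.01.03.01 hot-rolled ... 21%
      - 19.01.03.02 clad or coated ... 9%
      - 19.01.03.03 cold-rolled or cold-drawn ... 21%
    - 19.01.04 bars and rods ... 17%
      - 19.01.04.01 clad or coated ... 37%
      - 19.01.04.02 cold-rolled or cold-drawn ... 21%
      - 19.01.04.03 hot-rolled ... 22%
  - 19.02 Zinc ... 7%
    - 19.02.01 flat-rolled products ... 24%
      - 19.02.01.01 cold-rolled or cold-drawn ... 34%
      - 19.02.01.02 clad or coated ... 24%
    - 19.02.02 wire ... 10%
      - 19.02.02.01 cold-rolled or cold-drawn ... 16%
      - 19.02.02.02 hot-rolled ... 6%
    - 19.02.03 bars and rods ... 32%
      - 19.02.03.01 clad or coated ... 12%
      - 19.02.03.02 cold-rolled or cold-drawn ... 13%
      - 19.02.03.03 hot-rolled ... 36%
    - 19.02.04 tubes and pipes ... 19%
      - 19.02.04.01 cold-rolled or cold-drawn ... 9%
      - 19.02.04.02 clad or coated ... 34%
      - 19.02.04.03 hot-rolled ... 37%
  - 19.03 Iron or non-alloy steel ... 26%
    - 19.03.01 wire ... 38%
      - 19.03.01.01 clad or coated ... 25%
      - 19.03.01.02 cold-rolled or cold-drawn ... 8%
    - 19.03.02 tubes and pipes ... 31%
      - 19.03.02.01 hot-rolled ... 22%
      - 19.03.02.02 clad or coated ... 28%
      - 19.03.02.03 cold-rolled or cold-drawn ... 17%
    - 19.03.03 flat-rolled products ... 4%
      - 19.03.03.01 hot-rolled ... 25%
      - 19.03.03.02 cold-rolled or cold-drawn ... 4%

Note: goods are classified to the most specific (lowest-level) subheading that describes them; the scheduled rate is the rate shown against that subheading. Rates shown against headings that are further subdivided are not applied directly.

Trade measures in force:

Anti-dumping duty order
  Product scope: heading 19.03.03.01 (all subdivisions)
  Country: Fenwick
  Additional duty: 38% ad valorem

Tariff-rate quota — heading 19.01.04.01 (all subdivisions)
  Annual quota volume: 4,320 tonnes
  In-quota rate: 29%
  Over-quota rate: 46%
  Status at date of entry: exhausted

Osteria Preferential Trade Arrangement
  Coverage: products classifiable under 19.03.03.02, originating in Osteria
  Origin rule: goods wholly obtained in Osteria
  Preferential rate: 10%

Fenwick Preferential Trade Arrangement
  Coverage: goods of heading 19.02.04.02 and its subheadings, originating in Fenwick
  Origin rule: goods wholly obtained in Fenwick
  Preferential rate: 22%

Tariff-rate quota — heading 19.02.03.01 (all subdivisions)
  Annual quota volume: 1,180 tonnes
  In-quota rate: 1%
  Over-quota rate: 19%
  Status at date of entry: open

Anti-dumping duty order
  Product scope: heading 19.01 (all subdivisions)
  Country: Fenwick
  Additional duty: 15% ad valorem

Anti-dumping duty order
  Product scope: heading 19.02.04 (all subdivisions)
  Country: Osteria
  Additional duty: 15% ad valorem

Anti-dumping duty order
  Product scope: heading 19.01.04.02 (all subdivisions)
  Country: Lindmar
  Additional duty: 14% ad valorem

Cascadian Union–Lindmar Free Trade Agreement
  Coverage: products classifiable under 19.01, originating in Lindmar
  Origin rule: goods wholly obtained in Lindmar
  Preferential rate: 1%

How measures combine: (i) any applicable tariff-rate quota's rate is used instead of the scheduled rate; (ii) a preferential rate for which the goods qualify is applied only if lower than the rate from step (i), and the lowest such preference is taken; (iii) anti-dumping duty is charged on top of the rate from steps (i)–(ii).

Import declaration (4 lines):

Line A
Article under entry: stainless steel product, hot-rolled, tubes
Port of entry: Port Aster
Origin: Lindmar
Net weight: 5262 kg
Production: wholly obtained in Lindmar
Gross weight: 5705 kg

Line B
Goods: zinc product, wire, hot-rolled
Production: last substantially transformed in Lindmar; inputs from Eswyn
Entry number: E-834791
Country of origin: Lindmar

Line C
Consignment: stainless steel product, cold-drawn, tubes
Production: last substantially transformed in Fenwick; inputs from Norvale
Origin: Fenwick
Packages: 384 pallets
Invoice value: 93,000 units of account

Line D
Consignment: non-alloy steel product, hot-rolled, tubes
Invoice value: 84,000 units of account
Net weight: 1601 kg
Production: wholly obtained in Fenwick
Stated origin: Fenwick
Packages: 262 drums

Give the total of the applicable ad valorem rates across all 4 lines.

Line A: stainless steel → 19.01; tubes → 19.01.02; hot-rolled → 19.01.02.03. Scheduled 23%. Lindmar agreement on 19.01: wholly obtained → 1% available; preferential 1%. → 1%.
Line B: zinc → 19.02; wire → 19.02.02; hot-rolled → 19.02.02.02. Scheduled 6%. Lindmar agreement on 19.01: 19.02.02.02 not covered. → 6%.
Line C: stainless steel → 19.01; tubes → 19.01.02; cold-drawn → 19.01.02.01. Scheduled 4%. Fenwick agreement on 19.02.04.02: 19.01.02.01 not covered; anti-dumping (Fenwick, 19.01): +15%; total 4% + 15% = 19%. → 19%.
Line D: non-alloy steel → 19.03; tubes → 19.03.02; hot-rolled → 19.03.02.01. Scheduled 22%. Fenwick agreement on 19.02.04.02: 19.03.02.01 not covered. → 22%.
Sum: 1% + 6% + 19% + 22% = 48%.

48%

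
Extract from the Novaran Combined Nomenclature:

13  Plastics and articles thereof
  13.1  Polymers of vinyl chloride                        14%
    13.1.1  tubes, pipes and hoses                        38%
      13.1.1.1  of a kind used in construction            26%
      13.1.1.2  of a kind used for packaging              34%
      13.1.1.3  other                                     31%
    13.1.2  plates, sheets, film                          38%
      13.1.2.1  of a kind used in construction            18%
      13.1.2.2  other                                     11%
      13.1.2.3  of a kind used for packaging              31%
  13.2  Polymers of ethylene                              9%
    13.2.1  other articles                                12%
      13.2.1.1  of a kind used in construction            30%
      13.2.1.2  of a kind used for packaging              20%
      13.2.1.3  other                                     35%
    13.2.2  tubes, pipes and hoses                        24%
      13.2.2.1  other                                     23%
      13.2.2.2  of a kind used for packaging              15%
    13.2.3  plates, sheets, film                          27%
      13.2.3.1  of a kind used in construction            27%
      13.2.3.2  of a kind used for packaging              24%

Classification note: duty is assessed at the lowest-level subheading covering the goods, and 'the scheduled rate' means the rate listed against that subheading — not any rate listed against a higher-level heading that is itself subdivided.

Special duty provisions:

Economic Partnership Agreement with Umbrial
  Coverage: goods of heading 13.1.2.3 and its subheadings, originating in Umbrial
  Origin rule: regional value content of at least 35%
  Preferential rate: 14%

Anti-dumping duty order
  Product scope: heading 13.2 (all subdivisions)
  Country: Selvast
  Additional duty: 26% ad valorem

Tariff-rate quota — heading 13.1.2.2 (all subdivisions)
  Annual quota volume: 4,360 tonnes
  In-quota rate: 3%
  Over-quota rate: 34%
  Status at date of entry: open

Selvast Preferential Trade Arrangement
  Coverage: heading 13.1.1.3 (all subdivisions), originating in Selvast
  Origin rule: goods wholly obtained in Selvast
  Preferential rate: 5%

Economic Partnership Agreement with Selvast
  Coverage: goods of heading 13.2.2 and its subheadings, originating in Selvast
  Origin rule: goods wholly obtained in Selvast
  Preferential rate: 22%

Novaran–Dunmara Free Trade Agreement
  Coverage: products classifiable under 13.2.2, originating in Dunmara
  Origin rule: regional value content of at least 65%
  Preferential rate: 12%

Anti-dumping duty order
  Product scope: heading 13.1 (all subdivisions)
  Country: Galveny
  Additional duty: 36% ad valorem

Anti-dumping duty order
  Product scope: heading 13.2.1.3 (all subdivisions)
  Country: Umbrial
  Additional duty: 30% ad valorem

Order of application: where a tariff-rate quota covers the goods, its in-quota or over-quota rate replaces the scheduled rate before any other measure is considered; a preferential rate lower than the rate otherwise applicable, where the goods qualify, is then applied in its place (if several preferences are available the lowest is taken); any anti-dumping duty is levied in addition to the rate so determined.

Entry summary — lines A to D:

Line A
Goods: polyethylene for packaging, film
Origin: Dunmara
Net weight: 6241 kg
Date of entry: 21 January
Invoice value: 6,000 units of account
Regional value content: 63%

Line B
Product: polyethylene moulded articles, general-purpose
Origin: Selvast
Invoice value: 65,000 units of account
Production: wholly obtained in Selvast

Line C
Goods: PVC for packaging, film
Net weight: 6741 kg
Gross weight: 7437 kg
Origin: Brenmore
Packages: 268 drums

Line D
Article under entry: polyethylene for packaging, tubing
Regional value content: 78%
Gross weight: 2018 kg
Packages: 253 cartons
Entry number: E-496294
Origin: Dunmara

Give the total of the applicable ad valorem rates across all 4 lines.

128%

Line A: polyethylene → 13.2; film → 13.2.3; for packaging → 13.2.3.2. Scheduled 24%. Dunmara agreement on 13.2.2: 13.2.3.2 not covered. → 24%.
Line B: polyethylene → 13.2; moulded articles → 13.2.1; general-purpose → 13.2.1.3. Scheduled 35%. Selvast agreement on 13.1.1.3: 13.2.1.3 not covered; Selvast agreement on 13.2.2: 13.2.1.3 not covered; anti-dumping (Selvast, 13.2): +26%; total 35% + 26% = 61%. → 61%.
Line C: PVC → 13.1; film → 13.1.2; for packaging → 13.1.2.3. Scheduled 31%. No special measure applies. → 31%.
Line D: polyethylene → 13.2; tubing → 13.2.2; for packaging → 13.2.2.2. Scheduled 15%. Dunmara agreement on 13.2.2: RVC ≥ 65% → 12% available; preferential 12%. → 12%.
Sum: 24% + 61% + 31% + 12% = 128%.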